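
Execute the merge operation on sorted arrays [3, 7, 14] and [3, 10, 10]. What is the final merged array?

Merging process:

Compare 3 vs 3: take 3 from left. Merged: [3]
Compare 7 vs 3: take 3 from right. Merged: [3, 3]
Compare 7 vs 10: take 7 from left. Merged: [3, 3, 7]
Compare 14 vs 10: take 10 from right. Merged: [3, 3, 7, 10]
Compare 14 vs 10: take 10 from right. Merged: [3, 3, 7, 10, 10]
Append remaining from left: [14]. Merged: [3, 3, 7, 10, 10, 14]

Final merged array: [3, 3, 7, 10, 10, 14]
Total comparisons: 5

The merged array is [3, 3, 7, 10, 10, 14], requiring 5 comparisons. The merge step runs in O(n) time where n is the total number of elements.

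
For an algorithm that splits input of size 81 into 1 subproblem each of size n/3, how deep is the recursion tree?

For divide and conquer with division factor 3:

Problem sizes at each level:
Level 0: 81
Level 1: 27
Level 2: 9
Level 3: 3
Level 4: 1

The root is level 0 and the size-1 base case is level 4 (the tree spans levels 0 through 4, i.e. 5 levels counting the root), so the depth is the number of divisions: log_3(81) = 4

The recursion tree depth is log_3(81) = 4. At each level, the problem size is divided by 3, so it takes 4 divisions to reduce to a base case of size 1. The algorithm makes 1 recursive call at each level.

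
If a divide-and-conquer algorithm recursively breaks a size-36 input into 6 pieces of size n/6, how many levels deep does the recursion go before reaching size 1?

For divide and conquer with division factor 6:

Problem sizes at each level:
Level 0: 36
Level 1: 6
Level 2: 1

The root is level 0 and the size-1 base case is level 2 (the tree spans levels 0 through 2, i.e. 3 levels counting the root), so the depth is the number of divisions: log_6(36) = 2

The recursion tree depth is log_6(36) = 2. At each level, the problem size is divided by 6, so it takes 2 divisions to reduce to a base case of size 1. The algorithm makes 6 recursive calls at each level.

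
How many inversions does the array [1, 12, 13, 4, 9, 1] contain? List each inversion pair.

Finding inversions in [1, 12, 13, 4, 9, 1]:

(1, 3): arr[1]=12 > arr[3]=4
(1, 4): arr[1]=12 > arr[4]=9
(1, 5): arr[1]=12 > arr[5]=1
(2, 3): arr[2]=13 > arr[3]=4
(2, 4): arr[2]=13 > arr[4]=9
(2, 5): arr[2]=13 > arr[5]=1
(3, 5): arr[3]=4 > arr[5]=1
(4, 5): arr[4]=9 > arr[5]=1

Total inversions: 8

The array has 8 inversion(s): (1,3), (1,4), (1,5), (2,3), (2,4), (2,5), (3,5), (4,5). Each pair (i,j) satisfies i < j and arr[i] > arr[j].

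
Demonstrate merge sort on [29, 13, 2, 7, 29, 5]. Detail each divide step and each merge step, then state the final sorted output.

Merge sort trace:

Split: [29, 13, 2, 7, 29, 5] -> [29, 13, 2] and [7, 29, 5]
  Split: [29, 13, 2] -> [29] and [13, 2]
    Split: [13, 2] -> [13] and [2]
    Merge: [13] + [2] -> [2, 13]
  Merge: [29] + [2, 13] -> [2, 13, 29]
  Split: [7, 29, 5] -> [7] and [29, 5]
    Split: [29, 5] -> [29] and [5]
    Merge: [29] + [5] -> [5, 29]
  Merge: [7] + [5, 29] -> [5, 7, 29]
Merge: [2, 13, 29] + [5, 7, 29] -> [2, 5, 7, 13, 29, 29]

Final sorted array: [2, 5, 7, 13, 29, 29]

The merge sort proceeds by recursively splitting the array and merging sorted halves.
After all merges, the sorted array is [2, 5, 7, 13, 29, 29].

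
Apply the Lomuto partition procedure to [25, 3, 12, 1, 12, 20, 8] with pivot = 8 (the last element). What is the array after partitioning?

Lomuto partition with pivot = 8:

Initial array: [25, 3, 12, 1, 12, 20, 8]

arr[0]=25 > 8: no swap
arr[1]=3 <= 8: swap with position 0, array becomes [3, 25, 12, 1, 12, 20, 8]
arr[2]=12 > 8: no swap
arr[3]=1 <= 8: swap with position 1, array becomes [3, 1, 12, 25, 12, 20, 8]
arr[4]=12 > 8: no swap
arr[5]=20 > 8: no swap

Place pivot at position 2: [3, 1, 8, 25, 12, 20, 12]
Pivot position: 2

After partitioning with pivot 8, the array becomes [3, 1, 8, 25, 12, 20, 12]. The pivot is placed at index 2. All elements to the left of the pivot are <= 8, and all elements to the right are > 8.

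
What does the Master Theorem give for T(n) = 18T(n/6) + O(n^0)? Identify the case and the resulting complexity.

Master Theorem for T(n) = 18T(n/6) + O(n^0):

a = 18, b = 6, c = 0
log_b(a) = log_6(18) = 1.6131

Case 1: c = 0 < log_6(18) = 1.6131
T(n) = O(n^(log_6 18))

For T(n) = 18T(n/6) + O(n^0): log_6(18) = 1.6131. This is Case 1 of the Master Theorem (c < log_b(a), work dominated by leaves), giving O(n^(log_6 18)).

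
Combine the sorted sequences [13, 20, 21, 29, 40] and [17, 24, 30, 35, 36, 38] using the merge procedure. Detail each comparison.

Merging process:

Compare 13 vs 17: take 13 from left. Merged: [13]
Compare 20 vs 17: take 17 from right. Merged: [13, 17]
Compare 20 vs 24: take 20 from left. Merged: [13, 17, 20]
Compare 21 vs 24: take 21 from left. Merged: [13, 17, 20, 21]
Compare 29 vs 24: take 24 from right. Merged: [13, 17, 20, 21, 24]
Compare 29 vs 30: take 29 from left. Merged: [13, 17, 20, 21, 24, 29]
Compare 40 vs 30: take 30 from right. Merged: [13, 17, 20, 21, 24, 29, 30]
Compare 40 vs 35: take 35 from right. Merged: [13, 17, 20, 21, 24, 29, 30, 35]
Compare 40 vs 36: take 36 from right. Merged: [13, 17, 20, 21, 24, 29, 30, 35, 36]
Compare 40 vs 38: take 38 from right. Merged: [13, 17, 20, 21, 24, 29, 30, 35, 36, 38]
Append remaining from left: [40]. Merged: [13, 17, 20, 21, 24, 29, 30, 35, 36, 38, 40]

Final merged array: [13, 17, 20, 21, 24, 29, 30, 35, 36, 38, 40]
Total comparisons: 10

The merged array is [13, 17, 20, 21, 24, 29, 30, 35, 36, 38, 40], requiring 10 comparisons. The merge step runs in O(n) time where n is the total number of elements.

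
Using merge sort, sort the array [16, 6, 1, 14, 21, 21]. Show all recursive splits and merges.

Merge sort trace:

Split: [16, 6, 1, 14, 21, 21] -> [16, 6, 1] and [14, 21, 21]
  Split: [16, 6, 1] -> [16] and [6, 1]
    Split: [6, 1] -> [6] and [1]
    Merge: [6] + [1] -> [1, 6]
  Merge: [16] + [1, 6] -> [1, 6, 16]
  Split: [14, 21, 21] -> [14] and [21, 21]
    Split: [21, 21] -> [21] and [21]
    Merge: [21] + [21] -> [21, 21]
  Merge: [14] + [21, 21] -> [14, 21, 21]
Merge: [1, 6, 16] + [14, 21, 21] -> [1, 6, 14, 16, 21, 21]

Final sorted array: [1, 6, 14, 16, 21, 21]

The merge sort proceeds by recursively splitting the array and merging sorted halves.
After all merges, the sorted array is [1, 6, 14, 16, 21, 21].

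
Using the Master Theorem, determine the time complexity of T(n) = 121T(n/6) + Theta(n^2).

Master Theorem for T(n) = 121T(n/6) + O(n^2):

a = 121, b = 6, c = 2
log_b(a) = log_6(121) = 2.6766

Case 1: c = 2 < log_6(121) = 2.6766
T(n) = O(n^(log_6 121))

For T(n) = 121T(n/6) + O(n^2): log_6(121) = 2.6766. This is Case 1 of the Master Theorem (c < log_b(a), work dominated by leaves), giving O(n^(log_6 121)).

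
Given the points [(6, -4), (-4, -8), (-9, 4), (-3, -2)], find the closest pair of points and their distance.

Computing all pairwise distances among 4 points:

d((6, -4), (-4, -8)) = 10.7703
d((6, -4), (-9, 4)) = 17.0
d((6, -4), (-3, -2)) = 9.2195
d((-4, -8), (-9, 4)) = 13.0
d((-4, -8), (-3, -2)) = 6.0828 <-- minimum
d((-9, 4), (-3, -2)) = 8.4853

Closest pair: (-4, -8) and (-3, -2) with distance 6.0828

The closest pair is (-4, -8) and (-3, -2) with Euclidean distance 6.0828. For 4 points, brute-force pairwise comparison is shown above. For large n, the divide-and-conquer algorithm (sort by x, recurse on halves, check the dividing strip) achieves O(n log n).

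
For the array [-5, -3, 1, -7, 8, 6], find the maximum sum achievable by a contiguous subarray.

Using Kadane's algorithm on [-5, -3, 1, -7, 8, 6]:

Scanning through the array:
Position 1 (value -3): max_ending_here = -3, max_so_far = -3
Position 2 (value 1): max_ending_here = 1, max_so_far = 1
Position 3 (value -7): max_ending_here = -6, max_so_far = 1
Position 4 (value 8): max_ending_here = 8, max_so_far = 8
Position 5 (value 6): max_ending_here = 14, max_so_far = 14

Maximum subarray: [8, 6]
Maximum sum: 14

The maximum subarray is [8, 6] with sum 14. This subarray runs from index 4 to index 5.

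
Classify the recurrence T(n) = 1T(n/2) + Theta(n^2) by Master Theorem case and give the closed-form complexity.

Master Theorem for T(n) = 1T(n/2) + O(n^2):

a = 1, b = 2, c = 2
log_b(a) = log_2(1) = 0.0000

Case 3: c = 2 > log_2(1) = 0.0000
T(n) = O(n^2) = O(n^2)

For T(n) = 1T(n/2) + O(n^2): log_2(1) = 0.0000. This is Case 3 of the Master Theorem (c > log_b(a), work dominated by root), giving O(n^2).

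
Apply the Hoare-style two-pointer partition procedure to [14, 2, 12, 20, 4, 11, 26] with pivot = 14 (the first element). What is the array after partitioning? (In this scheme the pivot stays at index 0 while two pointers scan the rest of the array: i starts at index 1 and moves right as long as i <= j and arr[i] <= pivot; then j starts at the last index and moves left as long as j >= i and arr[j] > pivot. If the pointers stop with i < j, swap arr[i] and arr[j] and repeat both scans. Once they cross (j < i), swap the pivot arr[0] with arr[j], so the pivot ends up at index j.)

Hoare-style two-pointer partition with pivot = 14:

Initial array: [14, 2, 12, 20, 4, 11, 26]

Pointers start at i = 1, j = 6.
i stops at index 3 (arr[3]=20 > 14), j stops at index 5 (arr[5]=11 <= 14): swap arr[3] and arr[5], array becomes [14, 2, 12, 11, 4, 20, 26]
i ends at 5, j ends at 4: the pointers have crossed (j < i), so scanning stops.

Swap pivot arr[0] with arr[4] to place pivot at position 4: [4, 2, 12, 11, 14, 20, 26]
Pivot position: 4

After partitioning with pivot 14, the array becomes [4, 2, 12, 11, 14, 20, 26]. The pivot is placed at index 4. All elements to the left of the pivot are <= 14, and all elements to the right are > 14.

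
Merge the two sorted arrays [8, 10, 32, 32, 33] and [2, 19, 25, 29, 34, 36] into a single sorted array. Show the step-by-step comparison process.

Merging process:

Compare 8 vs 2: take 2 from right. Merged: [2]
Compare 8 vs 19: take 8 from left. Merged: [2, 8]
Compare 10 vs 19: take 10 from left. Merged: [2, 8, 10]
Compare 32 vs 19: take 19 from right. Merged: [2, 8, 10, 19]
Compare 32 vs 25: take 25 from right. Merged: [2, 8, 10, 19, 25]
Compare 32 vs 29: take 29 from right. Merged: [2, 8, 10, 19, 25, 29]
Compare 32 vs 34: take 32 from left. Merged: [2, 8, 10, 19, 25, 29, 32]
Compare 32 vs 34: take 32 from left. Merged: [2, 8, 10, 19, 25, 29, 32, 32]
Compare 33 vs 34: take 33 from left. Merged: [2, 8, 10, 19, 25, 29, 32, 32, 33]
Append remaining from right: [34, 36]. Merged: [2, 8, 10, 19, 25, 29, 32, 32, 33, 34, 36]

Final merged array: [2, 8, 10, 19, 25, 29, 32, 32, 33, 34, 36]
Total comparisons: 9

The merged array is [2, 8, 10, 19, 25, 29, 32, 32, 33, 34, 36], requiring 9 comparisons. The merge step runs in O(n) time where n is the total number of elements.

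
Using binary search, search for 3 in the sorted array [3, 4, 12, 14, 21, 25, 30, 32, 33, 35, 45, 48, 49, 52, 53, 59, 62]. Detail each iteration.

Binary search for 3 in [3, 4, 12, 14, 21, 25, 30, 32, 33, 35, 45, 48, 49, 52, 53, 59, 62]:

lo=0, hi=16, mid=8, arr[mid]=33 -> 33 > 3, search left half
lo=0, hi=7, mid=3, arr[mid]=14 -> 14 > 3, search left half
lo=0, hi=2, mid=1, arr[mid]=4 -> 4 > 3, search left half
lo=0, hi=0, mid=0, arr[mid]=3 -> Found target at index 0!

Binary search finds 3 at index 0 after 4 comparisons. The search repeatedly halves the search space by comparing with the middle element.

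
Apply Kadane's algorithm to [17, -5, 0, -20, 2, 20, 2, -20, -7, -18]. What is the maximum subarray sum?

Using Kadane's algorithm on [17, -5, 0, -20, 2, 20, 2, -20, -7, -18]:

Scanning through the array:
Position 1 (value -5): max_ending_here = 12, max_so_far = 17
Position 2 (value 0): max_ending_here = 12, max_so_far = 17
Position 3 (value -20): max_ending_here = -8, max_so_far = 17
Position 4 (value 2): max_ending_here = 2, max_so_far = 17
Position 5 (value 20): max_ending_here = 22, max_so_far = 22
Position 6 (value 2): max_ending_here = 24, max_so_far = 24
Position 7 (value -20): max_ending_here = 4, max_so_far = 24
Position 8 (value -7): max_ending_here = -3, max_so_far = 24
Position 9 (value -18): max_ending_here = -18, max_so_far = 24

Maximum subarray: [2, 20, 2]
Maximum sum: 24

The maximum subarray is [2, 20, 2] with sum 24. This subarray runs from index 4 to index 6.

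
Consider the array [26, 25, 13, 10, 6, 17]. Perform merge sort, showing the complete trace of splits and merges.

Merge sort trace:

Split: [26, 25, 13, 10, 6, 17] -> [26, 25, 13] and [10, 6, 17]
  Split: [26, 25, 13] -> [26] and [25, 13]
    Split: [25, 13] -> [25] and [13]
    Merge: [25] + [13] -> [13, 25]
  Merge: [26] + [13, 25] -> [13, 25, 26]
  Split: [10, 6, 17] -> [10] and [6, 17]
    Split: [6, 17] -> [6] and [17]
    Merge: [6] + [17] -> [6, 17]
  Merge: [10] + [6, 17] -> [6, 10, 17]
Merge: [13, 25, 26] + [6, 10, 17] -> [6, 10, 13, 17, 25, 26]

Final sorted array: [6, 10, 13, 17, 25, 26]

The merge sort proceeds by recursively splitting the array and merging sorted halves.
After all merges, the sorted array is [6, 10, 13, 17, 25, 26].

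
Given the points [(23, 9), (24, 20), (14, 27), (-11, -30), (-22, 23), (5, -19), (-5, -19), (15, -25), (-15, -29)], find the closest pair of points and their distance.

Computing all pairwise distances among 9 points:

d((23, 9), (24, 20)) = 11.0454
d((23, 9), (14, 27)) = 20.1246
d((23, 9), (-11, -30)) = 51.7397
d((23, 9), (-22, 23)) = 47.1275
d((23, 9), (5, -19)) = 33.2866
d((23, 9), (-5, -19)) = 39.598
d((23, 9), (15, -25)) = 34.9285
d((23, 9), (-15, -29)) = 53.7401
d((24, 20), (14, 27)) = 12.2066
d((24, 20), (-11, -30)) = 61.0328
d((24, 20), (-22, 23)) = 46.0977
d((24, 20), (5, -19)) = 43.382
d((24, 20), (-5, -19)) = 48.6004
d((24, 20), (15, -25)) = 45.8912
d((24, 20), (-15, -29)) = 62.6259
d((14, 27), (-11, -30)) = 62.2415
d((14, 27), (-22, 23)) = 36.2215
d((14, 27), (5, -19)) = 46.8722
d((14, 27), (-5, -19)) = 49.7695
d((14, 27), (15, -25)) = 52.0096
d((14, 27), (-15, -29)) = 63.0635
d((-11, -30), (-22, 23)) = 54.1295
d((-11, -30), (5, -19)) = 19.4165
d((-11, -30), (-5, -19)) = 12.53
d((-11, -30), (15, -25)) = 26.4764
d((-11, -30), (-15, -29)) = 4.1231 <-- minimum
d((-22, 23), (5, -19)) = 49.93
d((-22, 23), (-5, -19)) = 45.31
d((-22, 23), (15, -25)) = 60.6053
d((-22, 23), (-15, -29)) = 52.469
d((5, -19), (-5, -19)) = 10.0
d((5, -19), (15, -25)) = 11.6619
d((5, -19), (-15, -29)) = 22.3607
d((-5, -19), (15, -25)) = 20.8806
d((-5, -19), (-15, -29)) = 14.1421
d((15, -25), (-15, -29)) = 30.2655

Closest pair: (-11, -30) and (-15, -29) with distance 4.1231

The closest pair is (-11, -30) and (-15, -29) with Euclidean distance 4.1231. For 9 points, brute-force pairwise comparison is shown above. For large n, the divide-and-conquer algorithm (sort by x, recurse on halves, check the dividing strip) achieves O(n log n).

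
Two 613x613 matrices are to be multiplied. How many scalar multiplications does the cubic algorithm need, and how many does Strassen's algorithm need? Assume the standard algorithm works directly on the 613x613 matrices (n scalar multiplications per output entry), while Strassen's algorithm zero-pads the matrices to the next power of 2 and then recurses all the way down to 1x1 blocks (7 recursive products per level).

Matrix multiplication for 613x613 matrices:

Strassen's algorithm requires power-of-2 dimensions. Pad 613x613 to 1024x1024 (next power of 2).

Standard algorithm: 613^3 = 230346397 multiplications
Strassen's algorithm: 7^(log2(1024)) = 7^10 = 282475249 multiplications
Difference: 230346397 - 282475249 = -52128852 (Strassen uses MORE here due to padding overhead — for small or just-over-power-of-2 n, padding can outweigh the per-level savings)

Standard: 230346397 multiplications (613^3). Strassen: 282475249 multiplications (7^10, after padding to 1024x1024). Strassen reduces 8 recursive multiplications to 7 at each level.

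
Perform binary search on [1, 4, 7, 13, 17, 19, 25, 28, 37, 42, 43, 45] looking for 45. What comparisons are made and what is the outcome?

Binary search for 45 in [1, 4, 7, 13, 17, 19, 25, 28, 37, 42, 43, 45]:

lo=0, hi=11, mid=5, arr[mid]=19 -> 19 < 45, search right half
lo=6, hi=11, mid=8, arr[mid]=37 -> 37 < 45, search right half
lo=9, hi=11, mid=10, arr[mid]=43 -> 43 < 45, search right half
lo=11, hi=11, mid=11, arr[mid]=45 -> Found target at index 11!

Binary search finds 45 at index 11 after 4 comparisons. The search repeatedly halves the search space by comparing with the middle element.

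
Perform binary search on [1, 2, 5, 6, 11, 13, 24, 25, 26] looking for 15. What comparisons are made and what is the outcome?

Binary search for 15 in [1, 2, 5, 6, 11, 13, 24, 25, 26]:

lo=0, hi=8, mid=4, arr[mid]=11 -> 11 < 15, search right half
lo=5, hi=8, mid=6, arr[mid]=24 -> 24 > 15, search left half
lo=5, hi=5, mid=5, arr[mid]=13 -> 13 < 15, search right half
lo=6 > hi=5, target 15 not found

Binary search determines that 15 is not in the array after 3 comparisons. The search space was exhausted without finding the target.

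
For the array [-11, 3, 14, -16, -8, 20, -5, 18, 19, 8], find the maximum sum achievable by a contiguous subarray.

Using Kadane's algorithm on [-11, 3, 14, -16, -8, 20, -5, 18, 19, 8]:

Scanning through the array:
Position 1 (value 3): max_ending_here = 3, max_so_far = 3
Position 2 (value 14): max_ending_here = 17, max_so_far = 17
Position 3 (value -16): max_ending_here = 1, max_so_far = 17
Position 4 (value -8): max_ending_here = -7, max_so_far = 17
Position 5 (value 20): max_ending_here = 20, max_so_far = 20
Position 6 (value -5): max_ending_here = 15, max_so_far = 20
Position 7 (value 18): max_ending_here = 33, max_so_far = 33
Position 8 (value 19): max_ending_here = 52, max_so_far = 52
Position 9 (value 8): max_ending_here = 60, max_so_far = 60

Maximum subarray: [20, -5, 18, 19, 8]
Maximum sum: 60

The maximum subarray is [20, -5, 18, 19, 8] with sum 60. This subarray runs from index 5 to index 9.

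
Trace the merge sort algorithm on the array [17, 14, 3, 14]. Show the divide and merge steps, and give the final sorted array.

Merge sort trace:

Split: [17, 14, 3, 14] -> [17, 14] and [3, 14]
  Split: [17, 14] -> [17] and [14]
  Merge: [17] + [14] -> [14, 17]
  Split: [3, 14] -> [3] and [14]
  Merge: [3] + [14] -> [3, 14]
Merge: [14, 17] + [3, 14] -> [3, 14, 14, 17]

Final sorted array: [3, 14, 14, 17]

The merge sort proceeds by recursively splitting the array and merging sorted halves.
After all merges, the sorted array is [3, 14, 14, 17].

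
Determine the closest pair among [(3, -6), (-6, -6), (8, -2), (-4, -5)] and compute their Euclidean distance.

Computing all pairwise distances among 4 points:

d((3, -6), (-6, -6)) = 9.0
d((3, -6), (8, -2)) = 6.4031
d((3, -6), (-4, -5)) = 7.0711
d((-6, -6), (8, -2)) = 14.5602
d((-6, -6), (-4, -5)) = 2.2361 <-- minimum
d((8, -2), (-4, -5)) = 12.3693

Closest pair: (-6, -6) and (-4, -5) with distance 2.2361

The closest pair is (-6, -6) and (-4, -5) with Euclidean distance 2.2361. For 4 points, brute-force pairwise comparison is shown above. For large n, the divide-and-conquer algorithm (sort by x, recurse on halves, check the dividing strip) achieves O(n log n).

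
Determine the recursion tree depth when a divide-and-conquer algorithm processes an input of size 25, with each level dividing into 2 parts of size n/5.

For divide and conquer with division factor 5:

Problem sizes at each level:
Level 0: 25
Level 1: 5
Level 2: 1

The root is level 0 and the size-1 base case is level 2 (the tree spans levels 0 through 2, i.e. 3 levels counting the root), so the depth is the number of divisions: log_5(25) = 2

The recursion tree depth is log_5(25) = 2. At each level, the problem size is divided by 5, so it takes 2 divisions to reduce to a base case of size 1. The algorithm makes 2 recursive calls at each level.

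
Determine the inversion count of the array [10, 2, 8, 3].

Finding inversions in [10, 2, 8, 3]:

(0, 1): arr[0]=10 > arr[1]=2
(0, 2): arr[0]=10 > arr[2]=8
(0, 3): arr[0]=10 > arr[3]=3
(2, 3): arr[2]=8 > arr[3]=3

Total inversions: 4

The array has 4 inversion(s): (0,1), (0,2), (0,3), (2,3). Each pair (i,j) satisfies i < j and arr[i] > arr[j].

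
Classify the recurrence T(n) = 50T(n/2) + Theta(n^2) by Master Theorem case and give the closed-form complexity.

Master Theorem for T(n) = 50T(n/2) + O(n^2):

a = 50, b = 2, c = 2
log_b(a) = log_2(50) = 5.6439

Case 1: c = 2 < log_2(50) = 5.6439
T(n) = O(n^(log_2 50))

For T(n) = 50T(n/2) + O(n^2): log_2(50) = 5.6439. This is Case 1 of the Master Theorem (c < log_b(a), work dominated by leaves), giving O(n^(log_2 50)).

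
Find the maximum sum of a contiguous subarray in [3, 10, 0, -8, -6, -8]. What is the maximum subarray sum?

Using Kadane's algorithm on [3, 10, 0, -8, -6, -8]:

Scanning through the array:
Position 1 (value 10): max_ending_here = 13, max_so_far = 13
Position 2 (value 0): max_ending_here = 13, max_so_far = 13
Position 3 (value -8): max_ending_here = 5, max_so_far = 13
Position 4 (value -6): max_ending_here = -1, max_so_far = 13
Position 5 (value -8): max_ending_here = -8, max_so_far = 13

Maximum subarray: [3, 10]
Maximum sum: 13

The maximum subarray is [3, 10] with sum 13. This subarray runs from index 0 to index 1.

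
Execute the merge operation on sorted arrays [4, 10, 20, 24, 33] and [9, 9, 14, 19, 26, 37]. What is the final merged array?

Merging process:

Compare 4 vs 9: take 4 from left. Merged: [4]
Compare 10 vs 9: take 9 from right. Merged: [4, 9]
Compare 10 vs 9: take 9 from right. Merged: [4, 9, 9]
Compare 10 vs 14: take 10 from left. Merged: [4, 9, 9, 10]
Compare 20 vs 14: take 14 from right. Merged: [4, 9, 9, 10, 14]
Compare 20 vs 19: take 19 from right. Merged: [4, 9, 9, 10, 14, 19]
Compare 20 vs 26: take 20 from left. Merged: [4, 9, 9, 10, 14, 19, 20]
Compare 24 vs 26: take 24 from left. Merged: [4, 9, 9, 10, 14, 19, 20, 24]
Compare 33 vs 26: take 26 from right. Merged: [4, 9, 9, 10, 14, 19, 20, 24, 26]
Compare 33 vs 37: take 33 from left. Merged: [4, 9, 9, 10, 14, 19, 20, 24, 26, 33]
Append remaining from right: [37]. Merged: [4, 9, 9, 10, 14, 19, 20, 24, 26, 33, 37]

Final merged array: [4, 9, 9, 10, 14, 19, 20, 24, 26, 33, 37]
Total comparisons: 10

The merged array is [4, 9, 9, 10, 14, 19, 20, 24, 26, 33, 37], requiring 10 comparisons. The merge step runs in O(n) time where n is the total number of elements.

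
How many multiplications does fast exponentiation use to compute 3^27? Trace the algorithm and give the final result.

Computing 3^27 by squaring (build up from 3^1; each line after the first costs one multiplication):

3^1 = 3
3^2 = (3^1)^2 = 3^2 = 9
3^3 = 3 * 3^2 = 3 * 9 = 27
3^6 = (3^3)^2 = 27^2 = 729
3^12 = (3^6)^2 = 729^2 = 531441
3^13 = 3 * 3^12 = 3 * 531441 = 1594323
3^26 = (3^13)^2 = 1594323^2 = 2541865828329
3^27 = 3 * 3^26 = 3 * 2541865828329 = 7625597484987

Result: 7625597484987
Multiplications needed: 7 (7 lines after 3^1)

3^27 = 7625597484987. Using exponentiation by squaring, this requires 7 multiplications. The key idea: if the exponent is even, square the half-power; if odd, multiply by the base once.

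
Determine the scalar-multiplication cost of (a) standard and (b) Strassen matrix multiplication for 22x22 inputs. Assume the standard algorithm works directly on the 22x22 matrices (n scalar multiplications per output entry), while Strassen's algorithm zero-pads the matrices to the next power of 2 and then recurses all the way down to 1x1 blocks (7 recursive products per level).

Matrix multiplication for 22x22 matrices:

Strassen's algorithm requires power-of-2 dimensions. Pad 22x22 to 32x32 (next power of 2).

Standard algorithm: 22^3 = 10648 multiplications
Strassen's algorithm: 7^(log2(32)) = 7^5 = 16807 multiplications
Difference: 10648 - 16807 = -6159 (Strassen uses MORE here due to padding overhead — for small or just-over-power-of-2 n, padding can outweigh the per-level savings)

Standard: 10648 multiplications (22^3). Strassen: 16807 multiplications (7^5, after padding to 32x32). Strassen reduces 8 recursive multiplications to 7 at each level.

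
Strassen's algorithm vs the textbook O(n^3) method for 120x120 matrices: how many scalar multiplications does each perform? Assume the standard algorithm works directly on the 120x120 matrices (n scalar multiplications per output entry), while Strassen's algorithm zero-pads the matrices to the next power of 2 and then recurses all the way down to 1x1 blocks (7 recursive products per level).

Matrix multiplication for 120x120 matrices:

Strassen's algorithm requires power-of-2 dimensions. Pad 120x120 to 128x128 (next power of 2).

Standard algorithm: 120^3 = 1728000 multiplications
Strassen's algorithm: 7^(log2(128)) = 7^7 = 823543 multiplications
Savings: 1728000 - 823543 = 904457 multiplications

Standard: 1728000 multiplications (120^3). Strassen: 823543 multiplications (7^7, after padding to 128x128). Strassen reduces 8 recursive multiplications to 7 at each level.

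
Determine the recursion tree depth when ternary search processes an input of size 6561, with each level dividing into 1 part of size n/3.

For divide and conquer with division factor 3:

Problem sizes at each level:
Level 0: 6561
Level 1: 2187
Level 2: 729
Level 3: 243
Level 4: 81
Level 5: 27
Level 6: 9
Level 7: 3
Level 8: 1

The root is level 0 and the size-1 base case is level 8 (the tree spans levels 0 through 8, i.e. 9 levels counting the root), so the depth is the number of divisions: log_3(6561) = 8

The recursion tree depth is log_3(6561) = 8. At each level, the problem size is divided by 3, so it takes 8 divisions to reduce to a base case of size 1. The algorithm makes 1 recursive call at each level.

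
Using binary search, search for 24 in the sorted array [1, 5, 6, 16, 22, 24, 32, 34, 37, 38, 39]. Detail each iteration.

Binary search for 24 in [1, 5, 6, 16, 22, 24, 32, 34, 37, 38, 39]:

lo=0, hi=10, mid=5, arr[mid]=24 -> Found target at index 5!

Binary search finds 24 at index 5 after 1 comparisons. The search repeatedly halves the search space by comparing with the middle element.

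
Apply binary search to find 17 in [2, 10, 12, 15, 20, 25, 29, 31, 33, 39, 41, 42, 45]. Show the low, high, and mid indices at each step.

Binary search for 17 in [2, 10, 12, 15, 20, 25, 29, 31, 33, 39, 41, 42, 45]:

lo=0, hi=12, mid=6, arr[mid]=29 -> 29 > 17, search left half
lo=0, hi=5, mid=2, arr[mid]=12 -> 12 < 17, search right half
lo=3, hi=5, mid=4, arr[mid]=20 -> 20 > 17, search left half
lo=3, hi=3, mid=3, arr[mid]=15 -> 15 < 17, search right half
lo=4 > hi=3, target 17 not found

Binary search determines that 17 is not in the array after 4 comparisons. The search space was exhausted without finding the target.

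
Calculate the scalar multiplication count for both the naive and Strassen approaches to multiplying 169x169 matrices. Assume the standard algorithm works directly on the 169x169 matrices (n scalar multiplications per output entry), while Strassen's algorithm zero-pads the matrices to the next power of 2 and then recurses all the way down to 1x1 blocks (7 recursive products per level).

Matrix multiplication for 169x169 matrices:

Strassen's algorithm requires power-of-2 dimensions. Pad 169x169 to 256x256 (next power of 2).

Standard algorithm: 169^3 = 4826809 multiplications
Strassen's algorithm: 7^(log2(256)) = 7^8 = 5764801 multiplications
Difference: 4826809 - 5764801 = -937992 (Strassen uses MORE here due to padding overhead — for small or just-over-power-of-2 n, padding can outweigh the per-level savings)

Standard: 4826809 multiplications (169^3). Strassen: 5764801 multiplications (7^8, after padding to 256x256). Strassen reduces 8 recursive multiplications to 7 at each level.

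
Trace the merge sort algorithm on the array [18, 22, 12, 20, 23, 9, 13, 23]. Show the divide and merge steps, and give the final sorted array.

Merge sort trace:

Split: [18, 22, 12, 20, 23, 9, 13, 23] -> [18, 22, 12, 20] and [23, 9, 13, 23]
  Split: [18, 22, 12, 20] -> [18, 22] and [12, 20]
    Split: [18, 22] -> [18] and [22]
    Merge: [18] + [22] -> [18, 22]
    Split: [12, 20] -> [12] and [20]
    Merge: [12] + [20] -> [12, 20]
  Merge: [18, 22] + [12, 20] -> [12, 18, 20, 22]
  Split: [23, 9, 13, 23] -> [23, 9] and [13, 23]
    Split: [23, 9] -> [23] and [9]
    Merge: [23] + [9] -> [9, 23]
    Split: [13, 23] -> [13] and [23]
    Merge: [13] + [23] -> [13, 23]
  Merge: [9, 23] + [13, 23] -> [9, 13, 23, 23]
Merge: [12, 18, 20, 22] + [9, 13, 23, 23] -> [9, 12, 13, 18, 20, 22, 23, 23]

Final sorted array: [9, 12, 13, 18, 20, 22, 23, 23]

The merge sort proceeds by recursively splitting the array and merging sorted halves.
After all merges, the sorted array is [9, 12, 13, 18, 20, 22, 23, 23].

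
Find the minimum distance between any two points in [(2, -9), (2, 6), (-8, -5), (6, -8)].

Computing all pairwise distances among 4 points:

d((2, -9), (2, 6)) = 15.0
d((2, -9), (-8, -5)) = 10.7703
d((2, -9), (6, -8)) = 4.1231 <-- minimum
d((2, 6), (-8, -5)) = 14.8661
d((2, 6), (6, -8)) = 14.5602
d((-8, -5), (6, -8)) = 14.3178

Closest pair: (2, -9) and (6, -8) with distance 4.1231

The closest pair is (2, -9) and (6, -8) with Euclidean distance 4.1231. For 4 points, brute-force pairwise comparison is shown above. For large n, the divide-and-conquer algorithm (sort by x, recurse on halves, check the dividing strip) achieves O(n log n).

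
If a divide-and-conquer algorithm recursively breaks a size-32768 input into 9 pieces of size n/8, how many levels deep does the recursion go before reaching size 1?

For divide and conquer with division factor 8:

Problem sizes at each level:
Level 0: 32768
Level 1: 4096
Level 2: 512
Level 3: 64
Level 4: 8
Level 5: 1

The root is level 0 and the size-1 base case is level 5 (the tree spans levels 0 through 5, i.e. 6 levels counting the root), so the depth is the number of divisions: log_8(32768) = 5

The recursion tree depth is log_8(32768) = 5. At each level, the problem size is divided by 8, so it takes 5 divisions to reduce to a base case of size 1. The algorithm makes 9 recursive calls at each level.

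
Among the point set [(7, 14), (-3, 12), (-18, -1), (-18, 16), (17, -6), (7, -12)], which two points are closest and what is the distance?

Computing all pairwise distances among 6 points:

d((7, 14), (-3, 12)) = 10.198 <-- minimum
d((7, 14), (-18, -1)) = 29.1548
d((7, 14), (-18, 16)) = 25.0799
d((7, 14), (17, -6)) = 22.3607
d((7, 14), (7, -12)) = 26.0
d((-3, 12), (-18, -1)) = 19.8494
d((-3, 12), (-18, 16)) = 15.5242
d((-3, 12), (17, -6)) = 26.9072
d((-3, 12), (7, -12)) = 26.0
d((-18, -1), (-18, 16)) = 17.0
d((-18, -1), (17, -6)) = 35.3553
d((-18, -1), (7, -12)) = 27.313
d((-18, 16), (17, -6)) = 41.3401
d((-18, 16), (7, -12)) = 37.5366
d((17, -6), (7, -12)) = 11.6619

Closest pair: (7, 14) and (-3, 12) with distance 10.198

The closest pair is (7, 14) and (-3, 12) with Euclidean distance 10.198. For 6 points, brute-force pairwise comparison is shown above. For large n, the divide-and-conquer algorithm (sort by x, recurse on halves, check the dividing strip) achieves O(n log n).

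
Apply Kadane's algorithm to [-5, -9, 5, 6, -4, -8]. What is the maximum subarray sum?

Using Kadane's algorithm on [-5, -9, 5, 6, -4, -8]:

Scanning through the array:
Position 1 (value -9): max_ending_here = -9, max_so_far = -5
Position 2 (value 5): max_ending_here = 5, max_so_far = 5
Position 3 (value 6): max_ending_here = 11, max_so_far = 11
Position 4 (value -4): max_ending_here = 7, max_so_far = 11
Position 5 (value -8): max_ending_here = -1, max_so_far = 11

Maximum subarray: [5, 6]
Maximum sum: 11

The maximum subarray is [5, 6] with sum 11. This subarray runs from index 2 to index 3.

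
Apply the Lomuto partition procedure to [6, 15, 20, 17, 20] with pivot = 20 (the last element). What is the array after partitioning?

Lomuto partition with pivot = 20:

Initial array: [6, 15, 20, 17, 20]

arr[0]=6 <= 20: swap with position 0, array becomes [6, 15, 20, 17, 20]
arr[1]=15 <= 20: swap with position 1, array becomes [6, 15, 20, 17, 20]
arr[2]=20 <= 20: swap with position 2, array becomes [6, 15, 20, 17, 20]
arr[3]=17 <= 20: swap with position 3, array becomes [6, 15, 20, 17, 20]

Place pivot at position 4: [6, 15, 20, 17, 20]
Pivot position: 4

After partitioning with pivot 20, the array becomes [6, 15, 20, 17, 20]. The pivot is placed at index 4. All elements to the left of the pivot are <= 20, and all elements to the right are > 20.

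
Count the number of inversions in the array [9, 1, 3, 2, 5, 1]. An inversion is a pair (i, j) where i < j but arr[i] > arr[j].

Finding inversions in [9, 1, 3, 2, 5, 1]:

(0, 1): arr[0]=9 > arr[1]=1
(0, 2): arr[0]=9 > arr[2]=3
(0, 3): arr[0]=9 > arr[3]=2
(0, 4): arr[0]=9 > arr[4]=5
(0, 5): arr[0]=9 > arr[5]=1
(2, 3): arr[2]=3 > arr[3]=2
(2, 5): arr[2]=3 > arr[5]=1
(3, 5): arr[3]=2 > arr[5]=1
(4, 5): arr[4]=5 > arr[5]=1

Total inversions: 9

The array has 9 inversion(s): (0,1), (0,2), (0,3), (0,4), (0,5), (2,3), (2,5), (3,5), (4,5). Each pair (i,j) satisfies i < j and arr[i] > arr[j].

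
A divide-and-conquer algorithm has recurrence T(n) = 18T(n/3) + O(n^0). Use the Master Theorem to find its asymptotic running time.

Master Theorem for T(n) = 18T(n/3) + O(n^0):

a = 18, b = 3, c = 0
log_b(a) = log_3(18) = 2.6309

Case 1: c = 0 < log_3(18) = 2.6309
T(n) = O(n^(log_3 18))

For T(n) = 18T(n/3) + O(n^0): log_3(18) = 2.6309. This is Case 1 of the Master Theorem (c < log_b(a), work dominated by leaves), giving O(n^(log_3 18)).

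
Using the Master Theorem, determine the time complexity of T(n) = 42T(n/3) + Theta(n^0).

Master Theorem for T(n) = 42T(n/3) + O(n^0):

a = 42, b = 3, c = 0
log_b(a) = log_3(42) = 3.4022

Case 1: c = 0 < log_3(42) = 3.4022
T(n) = O(n^(log_3 42))

For T(n) = 42T(n/3) + O(n^0): log_3(42) = 3.4022. This is Case 1 of the Master Theorem (c < log_b(a), work dominated by leaves), giving O(n^(log_3 42)).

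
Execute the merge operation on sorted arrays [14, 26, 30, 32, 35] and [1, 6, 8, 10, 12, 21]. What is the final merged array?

Merging process:

Compare 14 vs 1: take 1 from right. Merged: [1]
Compare 14 vs 6: take 6 from right. Merged: [1, 6]
Compare 14 vs 8: take 8 from right. Merged: [1, 6, 8]
Compare 14 vs 10: take 10 from right. Merged: [1, 6, 8, 10]
Compare 14 vs 12: take 12 from right. Merged: [1, 6, 8, 10, 12]
Compare 14 vs 21: take 14 from left. Merged: [1, 6, 8, 10, 12, 14]
Compare 26 vs 21: take 21 from right. Merged: [1, 6, 8, 10, 12, 14, 21]
Append remaining from left: [26, 30, 32, 35]. Merged: [1, 6, 8, 10, 12, 14, 21, 26, 30, 32, 35]

Final merged array: [1, 6, 8, 10, 12, 14, 21, 26, 30, 32, 35]
Total comparisons: 7

The merged array is [1, 6, 8, 10, 12, 14, 21, 26, 30, 32, 35], requiring 7 comparisons. The merge step runs in O(n) time where n is the total number of elements.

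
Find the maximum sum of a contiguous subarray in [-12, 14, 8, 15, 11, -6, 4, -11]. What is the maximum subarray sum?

Using Kadane's algorithm on [-12, 14, 8, 15, 11, -6, 4, -11]:

Scanning through the array:
Position 1 (value 14): max_ending_here = 14, max_so_far = 14
Position 2 (value 8): max_ending_here = 22, max_so_far = 22
Position 3 (value 15): max_ending_here = 37, max_so_far = 37
Position 4 (value 11): max_ending_here = 48, max_so_far = 48
Position 5 (value -6): max_ending_here = 42, max_so_far = 48
Position 6 (value 4): max_ending_here = 46, max_so_far = 48
Position 7 (value -11): max_ending_here = 35, max_so_far = 48

Maximum subarray: [14, 8, 15, 11]
Maximum sum: 48

The maximum subarray is [14, 8, 15, 11] with sum 48. This subarray runs from index 1 to index 4.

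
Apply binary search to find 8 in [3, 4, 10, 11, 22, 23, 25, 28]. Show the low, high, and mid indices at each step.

Binary search for 8 in [3, 4, 10, 11, 22, 23, 25, 28]:

lo=0, hi=7, mid=3, arr[mid]=11 -> 11 > 8, search left half
lo=0, hi=2, mid=1, arr[mid]=4 -> 4 < 8, search right half
lo=2, hi=2, mid=2, arr[mid]=10 -> 10 > 8, search left half
lo=2 > hi=1, target 8 not found

Binary search determines that 8 is not in the array after 3 comparisons. The search space was exhausted without finding the target.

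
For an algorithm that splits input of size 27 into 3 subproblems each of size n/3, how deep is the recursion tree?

For divide and conquer with division factor 3:

Problem sizes at each level:
Level 0: 27
Level 1: 9
Level 2: 3
Level 3: 1

The root is level 0 and the size-1 base case is level 3 (the tree spans levels 0 through 3, i.e. 4 levels counting the root), so the depth is the number of divisions: log_3(27) = 3

The recursion tree depth is log_3(27) = 3. At each level, the problem size is divided by 3, so it takes 3 divisions to reduce to a base case of size 1. The algorithm makes 3 recursive calls at each level.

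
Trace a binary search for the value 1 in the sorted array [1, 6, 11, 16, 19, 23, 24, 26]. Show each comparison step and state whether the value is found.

Binary search for 1 in [1, 6, 11, 16, 19, 23, 24, 26]:

lo=0, hi=7, mid=3, arr[mid]=16 -> 16 > 1, search left half
lo=0, hi=2, mid=1, arr[mid]=6 -> 6 > 1, search left half
lo=0, hi=0, mid=0, arr[mid]=1 -> Found target at index 0!

Binary search finds 1 at index 0 after 3 comparisons. The search repeatedly halves the search space by comparing with the middle element.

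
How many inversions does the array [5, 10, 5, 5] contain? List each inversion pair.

Finding inversions in [5, 10, 5, 5]:

(1, 2): arr[1]=10 > arr[2]=5
(1, 3): arr[1]=10 > arr[3]=5

Total inversions: 2

The array has 2 inversion(s): (1,2), (1,3). Each pair (i,j) satisfies i < j and arr[i] > arr[j].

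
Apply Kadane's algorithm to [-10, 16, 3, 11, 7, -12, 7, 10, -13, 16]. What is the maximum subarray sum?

Using Kadane's algorithm on [-10, 16, 3, 11, 7, -12, 7, 10, -13, 16]:

Scanning through the array:
Position 1 (value 16): max_ending_here = 16, max_so_far = 16
Position 2 (value 3): max_ending_here = 19, max_so_far = 19
Position 3 (value 11): max_ending_here = 30, max_so_far = 30
Position 4 (value 7): max_ending_here = 37, max_so_far = 37
Position 5 (value -12): max_ending_here = 25, max_so_far = 37
Position 6 (value 7): max_ending_here = 32, max_so_far = 37
Position 7 (value 10): max_ending_here = 42, max_so_far = 42
Position 8 (value -13): max_ending_here = 29, max_so_far = 42
Position 9 (value 16): max_ending_here = 45, max_so_far = 45

Maximum subarray: [16, 3, 11, 7, -12, 7, 10, -13, 16]
Maximum sum: 45

The maximum subarray is [16, 3, 11, 7, -12, 7, 10, -13, 16] with sum 45. This subarray runs from index 1 to index 9.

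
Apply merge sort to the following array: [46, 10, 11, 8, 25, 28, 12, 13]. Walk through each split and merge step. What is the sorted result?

Merge sort trace:

Split: [46, 10, 11, 8, 25, 28, 12, 13] -> [46, 10, 11, 8] and [25, 28, 12, 13]
  Split: [46, 10, 11, 8] -> [46, 10] and [11, 8]
    Split: [46, 10] -> [46] and [10]
    Merge: [46] + [10] -> [10, 46]
    Split: [11, 8] -> [11] and [8]
    Merge: [11] + [8] -> [8, 11]
  Merge: [10, 46] + [8, 11] -> [8, 10, 11, 46]
  Split: [25, 28, 12, 13] -> [25, 28] and [12, 13]
    Split: [25, 28] -> [25] and [28]
    Merge: [25] + [28] -> [25, 28]
    Split: [12, 13] -> [12] and [13]
    Merge: [12] + [13] -> [12, 13]
  Merge: [25, 28] + [12, 13] -> [12, 13, 25, 28]
Merge: [8, 10, 11, 46] + [12, 13, 25, 28] -> [8, 10, 11, 12, 13, 25, 28, 46]

Final sorted array: [8, 10, 11, 12, 13, 25, 28, 46]

The merge sort proceeds by recursively splitting the array and merging sorted halves.
After all merges, the sorted array is [8, 10, 11, 12, 13, 25, 28, 46].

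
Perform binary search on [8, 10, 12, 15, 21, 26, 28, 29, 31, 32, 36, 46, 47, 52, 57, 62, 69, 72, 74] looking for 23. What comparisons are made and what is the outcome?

Binary search for 23 in [8, 10, 12, 15, 21, 26, 28, 29, 31, 32, 36, 46, 47, 52, 57, 62, 69, 72, 74]:

lo=0, hi=18, mid=9, arr[mid]=32 -> 32 > 23, search left half
lo=0, hi=8, mid=4, arr[mid]=21 -> 21 < 23, search right half
lo=5, hi=8, mid=6, arr[mid]=28 -> 28 > 23, search left half
lo=5, hi=5, mid=5, arr[mid]=26 -> 26 > 23, search left half
lo=5 > hi=4, target 23 not found

Binary search determines that 23 is not in the array after 4 comparisons. The search space was exhausted without finding the target.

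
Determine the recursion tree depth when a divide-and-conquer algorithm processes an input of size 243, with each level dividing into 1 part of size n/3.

For divide and conquer with division factor 3:

Problem sizes at each level:
Level 0: 243
Level 1: 81
Level 2: 27
Level 3: 9
Level 4: 3
Level 5: 1

The root is level 0 and the size-1 base case is level 5 (the tree spans levels 0 through 5, i.e. 6 levels counting the root), so the depth is the number of divisions: log_3(243) = 5

The recursion tree depth is log_3(243) = 5. At each level, the problem size is divided by 3, so it takes 5 divisions to reduce to a base case of size 1. The algorithm makes 1 recursive call at each level.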